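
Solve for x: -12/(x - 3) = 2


Multiply both sides by (x - 3): -12 = 2(x - 3)
Distribute: -12 = 2x - 6
2x = -12 + 6 = -6
x = -3

x = -3


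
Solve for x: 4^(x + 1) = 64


Express both sides with the same base.
64 = 4^3
Since the bases match, equate exponents: x + 1 = 3
So x = 3 - (1) = 2

x = 2


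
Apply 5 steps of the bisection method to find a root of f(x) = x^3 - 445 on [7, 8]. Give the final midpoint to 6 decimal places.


f(x) = x^3 - 445
f(7) = -102 < 0
f(8) = 67 > 0

Step 1: midpoint = (7.000000 + 8.000000)/2 = 7.500000
  f(7.500000) = -23.125000
  f(mid) < 0, so root is in [7.500000, 8.000000]

Step 2: midpoint = (7.500000 + 8.000000)/2 = 7.750000
  f(7.750000) = 20.484375
  f(mid) > 0, so root is in [7.500000, 7.750000]

Step 3: midpoint = (7.500000 + 7.750000)/2 = 7.625000
  f(7.625000) = -1.677734
  f(mid) < 0, so root is in [7.625000, 7.750000]

Step 4: midpoint = (7.625000 + 7.750000)/2 = 7.687500
  f(7.687500) = 9.313232
  f(mid) > 0, so root is in [7.625000, 7.687500]

Step 5: midpoint = (7.625000 + 7.687500)/2 = 7.656250
  f(7.656250) = 3.795319
  f(mid) > 0, so root is in [7.625000, 7.656250]

midpoint = 7.656250


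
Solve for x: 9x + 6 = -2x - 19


Starting with: 9x + 6 = -2x - 19
Move all x terms to left: (9 + 2)x = -19 - 6
Simplify: 11x = -25
Divide both sides by 11: x = -25/11

x = -25/11


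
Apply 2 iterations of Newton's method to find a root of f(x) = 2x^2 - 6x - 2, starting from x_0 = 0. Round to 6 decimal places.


Newton's method: x_(n+1) = x_n - f(x_n)/f'(x_n)
f(x) = 2x^2 - 6x - 2
f'(x) = 4x - 6

Iteration 1:
  f(0.000000) = -2.000000
  f'(0.000000) = -6.000000
  x_1 = 0.000000 - (-2.000000)/(-6.000000) = -0.333333

Iteration 2:
  f(-0.333333) = 0.222222
  f'(-0.333333) = -7.333333
  x_2 = -0.333333 - (0.222222)/(-7.333333) = -0.303030

x_2 = -0.303030


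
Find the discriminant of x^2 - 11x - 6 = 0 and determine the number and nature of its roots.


For ax^2 + bx + c = 0, discriminant D = b^2 - 4ac
Here a = 1, b = -11, c = -6
D = (-11)^2 - 4(1)(-6) = 121 + 24 = 145

D = 145 > 0 but not a perfect square
The equation has 2 distinct real irrational roots.

Discriminant = 145, 2 distinct real irrational roots


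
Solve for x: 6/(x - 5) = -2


Multiply both sides by (x - 5): 6 = -2(x - 5)
Distribute: 6 = -2x + 10
-2x = 6 - 10 = -4
x = 2

x = 2


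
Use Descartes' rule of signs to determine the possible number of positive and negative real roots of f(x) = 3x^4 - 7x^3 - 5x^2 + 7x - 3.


Descartes' rule of signs:

For positive roots, count sign changes in f(x) = 3x^4 - 7x^3 - 5x^2 + 7x - 3:
Signs of coefficients: +, -, -, +, -
Number of sign changes: 3
Possible positive real roots: 3, 1

For negative roots, examine f(-x) = 3x^4 + 7x^3 - 5x^2 - 7x - 3:
Signs of coefficients: +, +, -, -, -
Number of sign changes: 1
Possible negative real roots: 1

Positive roots: 3 or 1; Negative roots: 1


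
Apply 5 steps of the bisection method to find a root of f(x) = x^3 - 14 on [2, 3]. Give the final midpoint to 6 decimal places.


f(x) = x^3 - 14
f(2) = -6 < 0
f(3) = 13 > 0

Step 1: midpoint = (2.000000 + 3.000000)/2 = 2.500000
  f(2.500000) = 1.625000
  f(mid) > 0, so root is in [2.000000, 2.500000]

Step 2: midpoint = (2.000000 + 2.500000)/2 = 2.250000
  f(2.250000) = -2.609375
  f(mid) < 0, so root is in [2.250000, 2.500000]

Step 3: midpoint = (2.250000 + 2.500000)/2 = 2.375000
  f(2.375000) = -0.603516
  f(mid) < 0, so root is in [2.375000, 2.500000]

Step 4: midpoint = (2.375000 + 2.500000)/2 = 2.437500
  f(2.437500) = 0.482178
  f(mid) > 0, so root is in [2.375000, 2.437500]

Step 5: midpoint = (2.375000 + 2.437500)/2 = 2.406250
  f(2.406250) = -0.067719
  f(mid) < 0, so root is in [2.406250, 2.437500]

midpoint = 2.406250


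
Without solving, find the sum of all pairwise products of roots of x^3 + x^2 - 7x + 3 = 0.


By Vieta's formulas for x^3 + bx^2 + cx + d = 0:
  r1 + r2 + r3 = -b/a = -1
  r1*r2 + r1*r3 + r2*r3 = c/a = -7
  r1*r2*r3 = -d/a = -3


Sum of pairwise products = -7


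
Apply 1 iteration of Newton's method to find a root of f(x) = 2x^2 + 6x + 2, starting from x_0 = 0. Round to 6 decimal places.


Newton's method: x_(n+1) = x_n - f(x_n)/f'(x_n)
f(x) = 2x^2 + 6x + 2
f'(x) = 4x + 6

Iteration 1:
  f(0.000000) = 2.000000
  f'(0.000000) = 6.000000
  x_1 = 0.000000 - (2.000000)/(6.000000) = -0.333333

x_1 = -0.333333


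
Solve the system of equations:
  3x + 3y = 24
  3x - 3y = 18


Using Cramer's rule:
Determinant D = (3)(-3) - (3)(3) = -9 - 9 = -18
Dx = (24)(-3) - (18)(3) = -72 - 54 = -126
Dy = (3)(18) - (3)(24) = 54 - 72 = -18
x = Dx/D = -126/-18 = 7
y = Dy/D = -18/-18 = 1

x = 7, y = 1


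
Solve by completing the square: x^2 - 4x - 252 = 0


Start: x^2 - 4x - 252 = 0
Move constant: x^2 - 4x = 252
Half of -4 is -2, squared is 4
Add 4 to both sides: x^2 - 4x + 4 = 256
(x - 2)^2 = 256
x - 2 = ±16
x = 2 + 16 = 18 or x = 2 - 16 = -14

x = -14, x = 18


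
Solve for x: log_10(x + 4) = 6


Convert to exponential form: x + 4 = 10^6 = 1000000
x = 1000000 - 4 = 999996
Check: log_10(999996 + 4) = log_10(1000000) = log_10(1000000) = 6 ✓

x = 999996


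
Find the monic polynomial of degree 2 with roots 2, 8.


A monic polynomial with roots 2, 8 is:
p(x) = (x - 2)(x - 8)
After multiplying by (x - 2): x - 2
After multiplying by (x - 8): x^2 - 10x + 16

x^2 - 10x + 16


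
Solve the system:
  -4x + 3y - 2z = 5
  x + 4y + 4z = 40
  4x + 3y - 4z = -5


Using Cramer's rule. Expand each determinant along the first row.
D  = (-4)*[4*(-4) - 4*3] - 3*[1*(-4) - 4*4] + (-2)*[1*3 - 4*4]
  = (-4)*(-28) - 3*(-20) + (-2)*(-13) = 198
Dx = 5*[4*(-4) - 4*3] - 3*[40*(-4) - 4*(-5)] + (-2)*[40*3 - 4*(-5)]
  = 5*(-28) - 3*(-140) + (-2)*(140) = 0
Dy = (-4)*[40*(-4) - 4*(-5)] - 5*[1*(-4) - 4*4] + (-2)*[1*(-5) - 40*4]
  = (-4)*(-140) - 5*(-20) + (-2)*(-165) = 990
Dz = (-4)*[4*(-5) - 40*3] - 3*[1*(-5) - 40*4] + 5*[1*3 - 4*4]
  = (-4)*(-140) - 3*(-165) + 5*(-13) = 990
x = Dx/D = 0/198 = 0, y = Dy/D = 990/198 = 5, z = Dz/D = 990/198 = 5
Check eq1: (-4)(0) + (3)(5) + (-2)(5) = 5 = 5 ✓
Check eq2: (1)(0) + (4)(5) + (4)(5) = 40 = 40 ✓
Check eq3: (4)(0) + (3)(5) + (-4)(5) = -5 = -5 ✓

x = 0, y = 5, z = 5


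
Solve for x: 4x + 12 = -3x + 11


Starting with: 4x + 12 = -3x + 11
Move all x terms to left: (4 + 3)x = 11 - 12
Simplify: 7x = -1
Divide both sides by 7: x = -1/7

x = -1/7


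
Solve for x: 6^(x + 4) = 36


Express both sides with the same base.
36 = 6^2
Since the bases match, equate exponents: x + 4 = 2
So x = 2 - (4) = -2

x = -2


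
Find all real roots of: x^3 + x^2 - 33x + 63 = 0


Let p(x) = x^3 + x^2 - 33x + 63. By the rational root theorem (leading coefficient 1), any rational root is an integer divisor of 63: try ±1, ±2, ... in turn.
Test x = 1: value = 32 ≠ 0.
Test x = -1: value = 96 ≠ 0.
Test x = 3: value = 0 ✓, so (x - 3) is a factor.
Synthetic division by (x - 3): bring down 1; 1(3) + 1 = 4; 4(3) - 33 = -21; (-21)(3) + 63 = 0 → quotient x^2 + 4x - 21, remainder 0.
Solve the quadratic x^2 + 4x - 21 = 0: discriminant = 4^2 - 4(1)(-21) = 16 + 84 = 100.
sqrt(100) = 10, so x = (-4 ± 10)/2: x = 3 or x = -7.

x = -7, x = 3 (multiplicity 2)


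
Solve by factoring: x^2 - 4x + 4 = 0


We need two numbers that multiply to 4 and add to -4.
Those numbers are -2 and -2 (since (-2) * (-2) = 4 and (-2) + (-2) = -4).
So x^2 - 4x + 4 = (x - 2)(x - 2) = 0
Setting each factor to zero: x = 2 or x = 2

x = 2


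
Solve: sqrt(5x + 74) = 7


Square both sides: 5x + 74 = 7^2 = 49
5x = 49 - 74 = -25
x = -5
Check: sqrt(5*(-5) + 74) = sqrt(49) = 7 ✓

x = -5


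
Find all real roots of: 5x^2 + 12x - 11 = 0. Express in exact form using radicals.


Using the quadratic formula: x = (-b ± sqrt(b^2 - 4ac)) / (2a)
Here a = 5, b = 12, c = -11
Discriminant = b^2 - 4ac = 12^2 - 4(5)(-11) = 144 + 220 = 364
Since discriminant = 364 > 0, there are two real roots.
x = (-12 ± 2*sqrt(91)) / 10
Simplifying: x = (-6 ± sqrt(91)) / 5
Numerically: x ≈ 0.7079 or x ≈ -3.1079

x = (-6 + sqrt(91)) / 5 or x = (-6 - sqrt(91)) / 5


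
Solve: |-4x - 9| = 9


An absolute value equation |expr| = 9 gives two cases:
Case 1: -4x - 9 = 9
  -4x = 18, so x = -9/2
Case 2: -4x - 9 = -9
  -4x = 0, so x = 0

x = -9/2, x = 0


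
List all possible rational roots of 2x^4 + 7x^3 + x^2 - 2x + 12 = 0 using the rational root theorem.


Rational root theorem: possible roots are ±p/q where:
  p divides the constant term (12): p ∈ {1, 2, 3, 4, 6, 12}
  q divides the leading coefficient (2): q ∈ {1, 2}

All possible rational roots: -12, -6, -4, -3, -2, -3/2, -1, -1/2, 1/2, 1, 3/2, 2, 3, 4, 6, 12

-12, -6, -4, -3, -2, -3/2, -1, -1/2, 1/2, 1, 3/2, 2, 3, 4, 6, 12


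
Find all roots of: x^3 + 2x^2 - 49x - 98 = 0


Let p(x) = x^3 + 2x^2 - 49x - 98. By the rational root theorem (leading coefficient 1), any rational root is an integer divisor of 98: try ±1, ±2, ... in turn.
Test x = 1: value = -144 ≠ 0.
Test x = -1: value = -48 ≠ 0.
Test x = 2: value = -180 ≠ 0.
Test x = -2: value = 0 ✓, so (x + 2) is a factor.
Synthetic division by (x + 2): bring down 1; 1(-2) + 2 = 0; 0(-2) - 49 = -49; (-49)(-2) - 98 = 0 → quotient x^2 - 49, remainder 0.
Solve the quadratic x^2 - 49 = 0: discriminant = 0^2 - 4(1)(-49) = 0 + 196 = 196.
sqrt(196) = 14, so x = (0 ± 14)/2: x = 7 or x = -7.
Collecting all roots found:

x = -7, x = -2, x = 7


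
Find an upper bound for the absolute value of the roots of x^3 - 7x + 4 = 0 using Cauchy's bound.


Cauchy's bound: all roots r satisfy |r| <= 1 + max(|a_i/a_n|) for i = 0,...,n-1
where a_n is the leading coefficient.

Coefficients: [1, 0, -7, 4]
Leading coefficient a_n = 1
Ratios |a_i/a_n|: 0, 7, 4
Maximum ratio: 7
Cauchy's bound: |r| <= 1 + 7 = 8

Upper bound = 8


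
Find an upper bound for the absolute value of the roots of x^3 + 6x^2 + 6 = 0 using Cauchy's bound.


Cauchy's bound: all roots r satisfy |r| <= 1 + max(|a_i/a_n|) for i = 0,...,n-1
where a_n is the leading coefficient.

Coefficients: [1, 6, 0, 6]
Leading coefficient a_n = 1
Ratios |a_i/a_n|: 6, 0, 6
Maximum ratio: 6
Cauchy's bound: |r| <= 1 + 6 = 7

Upper bound = 7


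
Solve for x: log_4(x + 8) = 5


Convert to exponential form: x + 8 = 4^5 = 1024
x = 1024 - 8 = 1016
Check: log_4(1016 + 8) = log_4(1024) = log_4(1024) = 5 ✓

x = 1016


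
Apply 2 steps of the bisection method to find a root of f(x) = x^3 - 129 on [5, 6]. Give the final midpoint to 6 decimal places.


f(x) = x^3 - 129
f(5) = -4 < 0
f(6) = 87 > 0

Step 1: midpoint = (5.000000 + 6.000000)/2 = 5.500000
  f(5.500000) = 37.375000
  f(mid) > 0, so root is in [5.000000, 5.500000]

Step 2: midpoint = (5.000000 + 5.500000)/2 = 5.250000
  f(5.250000) = 15.703125
  f(mid) > 0, so root is in [5.000000, 5.250000]

midpoint = 5.250000


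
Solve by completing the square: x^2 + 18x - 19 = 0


Start: x^2 + 18x - 19 = 0
Move constant: x^2 + 18x = 19
Half of 18 is 9, squared is 81
Add 81 to both sides: x^2 + 18x + 81 = 100
(x + 9)^2 = 100
x + 9 = ±10
x = -9 + 10 = 1 or x = -9 - 10 = -19

x = -19, x = 1


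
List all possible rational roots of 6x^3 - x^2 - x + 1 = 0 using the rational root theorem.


Rational root theorem: possible roots are ±p/q where:
  p divides the constant term (1): p ∈ {1}
  q divides the leading coefficient (6): q ∈ {1, 2, 3, 6}

All possible rational roots: -1, -1/2, -1/3, -1/6, 1/6, 1/3, 1/2, 1

-1, -1/2, -1/3, -1/6, 1/6, 1/3, 1/2, 1


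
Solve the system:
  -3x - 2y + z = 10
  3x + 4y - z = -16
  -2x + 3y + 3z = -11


Using Cramer's rule. Expand each determinant along the first row.
D  = (-3)*[4*3 - (-1)*3] - (-2)*[3*3 - (-1)*(-2)] + 1*[3*3 - 4*(-2)]
  = (-3)*(15) - (-2)*(7) + 1*(17) = -14
Dx = 10*[4*3 - (-1)*3] - (-2)*[(-16)*3 - (-1)*(-11)] + 1*[(-16)*3 - 4*(-11)]
  = 10*(15) - (-2)*(-59) + 1*(-4) = 28
Dy = (-3)*[(-16)*3 - (-1)*(-11)] - 10*[3*3 - (-1)*(-2)] + 1*[3*(-11) - (-16)*(-2)]
  = (-3)*(-59) - 10*(7) + 1*(-65) = 42
Dz = (-3)*[4*(-11) - (-16)*3] - (-2)*[3*(-11) - (-16)*(-2)] + 10*[3*3 - 4*(-2)]
  = (-3)*(4) - (-2)*(-65) + 10*(17) = 28
x = Dx/D = 28/-14 = -2, y = Dy/D = 42/-14 = -3, z = Dz/D = 28/-14 = -2
Check eq1: (-3)(-2) + (-2)(-3) + (1)(-2) = 10 = 10 ✓
Check eq2: (3)(-2) + (4)(-3) + (-1)(-2) = -16 = -16 ✓
Check eq3: (-2)(-2) + (3)(-3) + (3)(-2) = -11 = -11 ✓

x = -2, y = -3, z = -2


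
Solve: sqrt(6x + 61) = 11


Square both sides: 6x + 61 = 11^2 = 121
6x = 121 - 61 = 60
x = 10
Check: sqrt(6*10 + 61) = sqrt(121) = 11 ✓

x = 10


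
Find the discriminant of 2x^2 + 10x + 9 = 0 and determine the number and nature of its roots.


For ax^2 + bx + c = 0, discriminant D = b^2 - 4ac
Here a = 2, b = 10, c = 9
D = (10)^2 - 4(2)(9) = 100 - 72 = 28

D = 28 > 0 but not a perfect square
The equation has 2 distinct real irrational roots.

Discriminant = 28, 2 distinct real irrational roots


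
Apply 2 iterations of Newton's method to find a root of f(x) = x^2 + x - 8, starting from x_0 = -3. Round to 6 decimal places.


Newton's method: x_(n+1) = x_n - f(x_n)/f'(x_n)
f(x) = x^2 + x - 8
f'(x) = 2x + 1

Iteration 1:
  f(-3.000000) = -2.000000
  f'(-3.000000) = -5.000000
  x_1 = -3.000000 - (-2.000000)/(-5.000000) = -3.400000

Iteration 2:
  f(-3.400000) = 0.160000
  f'(-3.400000) = -5.800000
  x_2 = -3.400000 - (0.160000)/(-5.800000) = -3.372414

x_2 = -3.372414


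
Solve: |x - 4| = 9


An absolute value equation |expr| = 9 gives two cases:
Case 1: x - 4 = 9
  x = 13, so x = 13
Case 2: x - 4 = -9
  x = -5, so x = -5

x = -5, x = 13


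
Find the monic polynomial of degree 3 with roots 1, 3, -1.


A monic polynomial with roots 1, 3, -1 is:
p(x) = (x - 1)(x - 3)(x + 1)
After multiplying by (x - 1): x - 1
After multiplying by (x - 3): x^2 - 4x + 3
After multiplying by (x + 1): x^3 - 3x^2 - x + 3

x^3 - 3x^2 - x + 3


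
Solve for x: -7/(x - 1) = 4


Multiply both sides by (x - 1): -7 = 4(x - 1)
Distribute: -7 = 4x - 4
4x = -7 + 4 = -3
x = -3/4

x = -3/4


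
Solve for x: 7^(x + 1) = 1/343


Express both sides with the same base.
1/343 = 7^(-3)
Since the bases match, equate exponents: x + 1 = -3
So x = -3 - (1) = -4

x = -4


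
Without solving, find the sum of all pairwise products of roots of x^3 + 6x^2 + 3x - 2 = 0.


By Vieta's formulas for x^3 + bx^2 + cx + d = 0:
  r1 + r2 + r3 = -b/a = -6
  r1*r2 + r1*r3 + r2*r3 = c/a = 3
  r1*r2*r3 = -d/a = 2


Sum of pairwise products = 3


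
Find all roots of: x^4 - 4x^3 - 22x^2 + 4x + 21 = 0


Let p(x) = x^4 - 4x^3 - 22x^2 + 4x + 21. By the rational root theorem (leading coefficient 1), any rational root is an integer divisor of 21: try ±1, ±2, ... in turn.
Test x = 1: value = 0 ✓, so (x - 1) is a factor.
Synthetic division by (x - 1): bring down 1; 1(1) - 4 = -3; (-3)(1) - 22 = -25; (-25)(1) + 4 = -21; (-21)(1) + 21 = 0 → quotient x^3 - 3x^2 - 25x - 21, remainder 0.
Continue with the quotient x^3 - 3x^2 - 25x - 21 (candidates must divide 21; re-test x = 1 first in case it repeats).
Test x = 1: value = -48 ≠ 0.
Test x = -1: value = 0 ✓, so (x + 1) is a factor.
Synthetic division by (x + 1): bring down 1; 1(-1) - 3 = -4; (-4)(-1) - 25 = -21; (-21)(-1) - 21 = 0 → quotient x^2 - 4x - 21, remainder 0.
Solve the quadratic x^2 - 4x - 21 = 0: discriminant = (-4)^2 - 4(1)(-21) = 16 + 84 = 100.
sqrt(100) = 10, so x = (4 ± 10)/2: x = 7 or x = -3.
Collecting all roots found:

x = -3, x = -1, x = 1, x = 7


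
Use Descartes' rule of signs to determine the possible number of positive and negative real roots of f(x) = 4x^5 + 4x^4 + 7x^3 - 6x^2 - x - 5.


Descartes' rule of signs:

For positive roots, count sign changes in f(x) = 4x^5 + 4x^4 + 7x^3 - 6x^2 - x - 5:
Signs of coefficients: +, +, +, -, -, -
Number of sign changes: 1
Possible positive real roots: 1

For negative roots, examine f(-x) = -4x^5 + 4x^4 - 7x^3 - 6x^2 + x - 5:
Signs of coefficients: -, +, -, -, +, -
Number of sign changes: 4
Possible negative real roots: 4, 2, 0

Positive roots: 1; Negative roots: 4 or 2 or 0


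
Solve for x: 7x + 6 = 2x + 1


Starting with: 7x + 6 = 2x + 1
Move all x terms to left: (7 - 2)x = 1 - 6
Simplify: 5x = -5
Divide both sides by 5: x = -1

x = -1


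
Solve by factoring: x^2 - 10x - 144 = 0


We need two numbers that multiply to -144 and add to -10.
Those numbers are -18 and 8 (since (-18) * 8 = -144 and (-18) + 8 = -10).
So x^2 - 10x - 144 = (x - 18)(x + 8) = 0
Setting each factor to zero: x = 18 or x = -8

x = -8, x = 18


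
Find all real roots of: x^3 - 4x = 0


The constant term is 0, so x = 0 is a root. Factor out x:
  x(x^2 - 4) = 0
Solve the quadratic x^2 - 4 = 0: discriminant = 0^2 - 4(1)(-4) = 0 + 16 = 16.
sqrt(16) = 4, so x = (0 ± 4)/2: x = 2 or x = -2.

x = -2, x = 0, x = 2


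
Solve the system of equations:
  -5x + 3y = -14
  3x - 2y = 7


Using Cramer's rule:
Determinant D = (-5)(-2) - (3)(3) = 10 - 9 = 1
Dx = (-14)(-2) - (7)(3) = 28 - 21 = 7
Dy = (-5)(7) - (3)(-14) = -35 + 42 = 7
x = Dx/D = 7/1 = 7
y = Dy/D = 7/1 = 7

x = 7, y = 7


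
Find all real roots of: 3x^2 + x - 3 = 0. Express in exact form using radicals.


Using the quadratic formula: x = (-b ± sqrt(b^2 - 4ac)) / (2a)
Here a = 3, b = 1, c = -3
Discriminant = b^2 - 4ac = 1^2 - 4(3)(-3) = 1 + 36 = 37
Since discriminant = 37 > 0, there are two real roots.
x = (-1 ± sqrt(37)) / 6
Numerically: x ≈ 0.8471 or x ≈ -1.1805

x = (-1 + sqrt(37)) / 6 or x = (-1 - sqrt(37)) / 6


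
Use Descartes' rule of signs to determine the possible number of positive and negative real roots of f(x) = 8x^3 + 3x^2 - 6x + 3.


Descartes' rule of signs:

For positive roots, count sign changes in f(x) = 8x^3 + 3x^2 - 6x + 3:
Signs of coefficients: +, +, -, +
Number of sign changes: 2
Possible positive real roots: 2, 0

For negative roots, examine f(-x) = -8x^3 + 3x^2 + 6x + 3:
Signs of coefficients: -, +, +, +
Number of sign changes: 1
Possible negative real roots: 1

Positive roots: 2 or 0; Negative roots: 1


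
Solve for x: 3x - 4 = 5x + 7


Starting with: 3x - 4 = 5x + 7
Move all x terms to left: (3 - 5)x = 7 + 4
Simplify: -2x = 11
Divide both sides by -2: x = -11/2

x = -11/2


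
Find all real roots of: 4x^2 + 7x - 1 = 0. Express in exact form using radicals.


Using the quadratic formula: x = (-b ± sqrt(b^2 - 4ac)) / (2a)
Here a = 4, b = 7, c = -1
Discriminant = b^2 - 4ac = 7^2 - 4(4)(-1) = 49 + 16 = 65
Since discriminant = 65 > 0, there are two real roots.
x = (-7 ± sqrt(65)) / 8
Numerically: x ≈ 0.1328 or x ≈ -1.8828

x = (-7 + sqrt(65)) / 8 or x = (-7 - sqrt(65)) / 8


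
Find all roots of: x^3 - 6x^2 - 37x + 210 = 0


Let p(x) = x^3 - 6x^2 - 37x + 210. By the rational root theorem (leading coefficient 1), any rational root is an integer divisor of 210: try ±1, ±2, ... in turn.
Test x = 1: value = 168 ≠ 0.
Test x = -1: value = 240 ≠ 0.
Test x = 2: value = 120 ≠ 0.
Test x = -2: value = 252 ≠ 0.
Test x = 3: value = 72 ≠ 0.
Test x = -3: value = 240 ≠ 0.
Test x = 5: value = 0 ✓, so (x - 5) is a factor.
Synthetic division by (x - 5): bring down 1; 1(5) - 6 = -1; (-1)(5) - 37 = -42; (-42)(5) + 210 = 0 → quotient x^2 - x - 42, remainder 0.
Solve the quadratic x^2 - x - 42 = 0: discriminant = (-1)^2 - 4(1)(-42) = 1 + 168 = 169.
sqrt(169) = 13, so x = (1 ± 13)/2: x = 7 or x = -6.
Collecting all roots found:

x = -6, x = 5, x = 7


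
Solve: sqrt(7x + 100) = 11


Square both sides: 7x + 100 = 11^2 = 121
7x = 121 - 100 = 21
x = 3
Check: sqrt(7*3 + 100) = sqrt(121) = 11 ✓

x = 3


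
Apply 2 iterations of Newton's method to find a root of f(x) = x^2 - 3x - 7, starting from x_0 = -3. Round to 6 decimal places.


Newton's method: x_(n+1) = x_n - f(x_n)/f'(x_n)
f(x) = x^2 - 3x - 7
f'(x) = 2x - 3

Iteration 1:
  f(-3.000000) = 11.000000
  f'(-3.000000) = -9.000000
  x_1 = -3.000000 - (11.000000)/(-9.000000) = -1.777778

Iteration 2:
  f(-1.777778) = 1.493827
  f'(-1.777778) = -6.555556
  x_2 = -1.777778 - (1.493827)/(-6.555556) = -1.549906

x_2 = -1.549906


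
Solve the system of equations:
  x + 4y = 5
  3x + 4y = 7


Using Cramer's rule:
Determinant D = (1)(4) - (3)(4) = 4 - 12 = -8
Dx = (5)(4) - (7)(4) = 20 - 28 = -8
Dy = (1)(7) - (3)(5) = 7 - 15 = -8
x = Dx/D = -8/-8 = 1
y = Dy/D = -8/-8 = 1

x = 1, y = 1


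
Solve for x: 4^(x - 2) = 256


Express both sides with the same base.
256 = 4^4
Since the bases match, equate exponents: x - 2 = 4
So x = 4 - (-2) = 6

x = 6


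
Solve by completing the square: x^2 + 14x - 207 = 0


Start: x^2 + 14x - 207 = 0
Move constant: x^2 + 14x = 207
Half of 14 is 7, squared is 49
Add 49 to both sides: x^2 + 14x + 49 = 256
(x + 7)^2 = 256
x + 7 = ±16
x = -7 + 16 = 9 or x = -7 - 16 = -23

x = -23, x = 9


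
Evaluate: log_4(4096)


We need the exponent such that 4^? = 4096
4^6 = 4096
Therefore log_4(4096) = 6

6


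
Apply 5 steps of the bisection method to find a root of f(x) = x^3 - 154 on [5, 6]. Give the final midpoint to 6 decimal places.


f(x) = x^3 - 154
f(5) = -29 < 0
f(6) = 62 > 0

Step 1: midpoint = (5.000000 + 6.000000)/2 = 5.500000
  f(5.500000) = 12.375000
  f(mid) > 0, so root is in [5.000000, 5.500000]

Step 2: midpoint = (5.000000 + 5.500000)/2 = 5.250000
  f(5.250000) = -9.296875
  f(mid) < 0, so root is in [5.250000, 5.500000]

Step 3: midpoint = (5.250000 + 5.500000)/2 = 5.375000
  f(5.375000) = 1.287109
  f(mid) > 0, so root is in [5.250000, 5.375000]

Step 4: midpoint = (5.250000 + 5.375000)/2 = 5.312500
  f(5.312500) = -4.067139
  f(mid) < 0, so root is in [5.312500, 5.375000]

Step 5: midpoint = (5.312500 + 5.375000)/2 = 5.343750
  f(5.343750) = -1.405670
  f(mid) < 0, so root is in [5.343750, 5.375000]

midpoint = 5.343750


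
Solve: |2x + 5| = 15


An absolute value equation |expr| = 15 gives two cases:
Case 1: 2x + 5 = 15
  2x = 10, so x = 5
Case 2: 2x + 5 = -15
  2x = -20, so x = -10

x = -10, x = 5


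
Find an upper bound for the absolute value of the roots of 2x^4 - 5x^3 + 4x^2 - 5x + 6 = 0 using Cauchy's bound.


Cauchy's bound: all roots r satisfy |r| <= 1 + max(|a_i/a_n|) for i = 0,...,n-1
where a_n is the leading coefficient.

Coefficients: [2, -5, 4, -5, 6]
Leading coefficient a_n = 2
Ratios |a_i/a_n|: 5/2, 2, 5/2, 3
Maximum ratio: 3
Cauchy's bound: |r| <= 1 + 3 = 4

Upper bound = 4


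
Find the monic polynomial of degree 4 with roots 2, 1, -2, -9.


A monic polynomial with roots 2, 1, -2, -9 is:
p(x) = (x - 2)(x - 1)(x + 2)(x + 9)
After multiplying by (x - 2): x - 2
After multiplying by (x - 1): x^2 - 3x + 2
After multiplying by (x + 2): x^3 - x^2 - 4x + 4
After multiplying by (x + 9): x^4 + 8x^3 - 13x^2 - 32x + 36

x^4 + 8x^3 - 13x^2 - 32x + 36


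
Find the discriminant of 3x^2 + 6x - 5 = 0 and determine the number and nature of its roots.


For ax^2 + bx + c = 0, discriminant D = b^2 - 4ac
Here a = 3, b = 6, c = -5
D = (6)^2 - 4(3)(-5) = 36 + 60 = 96

D = 96 > 0 but not a perfect square
The equation has 2 distinct real irrational roots.

Discriminant = 96, 2 distinct real irrational roots


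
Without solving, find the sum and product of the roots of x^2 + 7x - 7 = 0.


By Vieta's formulas for ax^2 + bx + c = 0:
  Sum of roots = -b/a
  Product of roots = c/a

Here a = 1, b = 7, c = -7
Sum = -(7)/1 = -7
Product = -7/1 = -7

Sum = -7, Product = -7


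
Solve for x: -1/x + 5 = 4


Subtract 5 from both sides: -1/x = -1
Multiply both sides by x: -1 = -1 * x
Divide by -1: x = 1

x = 1


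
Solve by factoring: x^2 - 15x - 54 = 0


We need two numbers that multiply to -54 and add to -15.
Those numbers are -18 and 3 (since (-18) * 3 = -54 and (-18) + 3 = -15).
So x^2 - 15x - 54 = (x - 18)(x + 3) = 0
Setting each factor to zero: x = 18 or x = -3

x = -3, x = 18


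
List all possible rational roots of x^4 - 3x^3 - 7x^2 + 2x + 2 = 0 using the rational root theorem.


Rational root theorem: possible roots are ±p/q where:
  p divides the constant term (2): p ∈ {1, 2}
  q divides the leading coefficient (1): q ∈ {1}

All possible rational roots: -2, -1, 1, 2

-2, -1, 1, 2


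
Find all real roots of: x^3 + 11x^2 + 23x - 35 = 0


Let p(x) = x^3 + 11x^2 + 23x - 35. By the rational root theorem (leading coefficient 1), any rational root is an integer divisor of 35: try ±1, ±2, ... in turn.
Test x = 1: value = 0 ✓, so (x - 1) is a factor.
Synthetic division by (x - 1): bring down 1; 1(1) + 11 = 12; 12(1) + 23 = 35; 35(1) - 35 = 0 → quotient x^2 + 12x + 35, remainder 0.
Solve the quadratic x^2 + 12x + 35 = 0: discriminant = 12^2 - 4(1)(35) = 144 - 140 = 4.
sqrt(4) = 2, so x = (-12 ± 2)/2: x = -5 or x = -7.

x = -7, x = -5, x = 1


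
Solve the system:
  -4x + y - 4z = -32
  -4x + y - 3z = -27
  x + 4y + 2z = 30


Using Cramer's rule. Expand each determinant along the first row.
D  = (-4)*[1*2 - (-3)*4] - 1*[(-4)*2 - (-3)*1] + (-4)*[(-4)*4 - 1*1]
  = (-4)*(14) - 1*(-5) + (-4)*(-17) = 17
Dx = (-32)*[1*2 - (-3)*4] - 1*[(-27)*2 - (-3)*30] + (-4)*[(-27)*4 - 1*30]
  = (-32)*(14) - 1*(36) + (-4)*(-138) = 68
Dy = (-4)*[(-27)*2 - (-3)*30] - (-32)*[(-4)*2 - (-3)*1] + (-4)*[(-4)*30 - (-27)*1]
  = (-4)*(36) - (-32)*(-5) + (-4)*(-93) = 68
Dz = (-4)*[1*30 - (-27)*4] - 1*[(-4)*30 - (-27)*1] + (-32)*[(-4)*4 - 1*1]
  = (-4)*(138) - 1*(-93) + (-32)*(-17) = 85
x = Dx/D = 68/17 = 4, y = Dy/D = 68/17 = 4, z = Dz/D = 85/17 = 5
Check eq1: (-4)(4) + (1)(4) + (-4)(5) = -32 = -32 ✓
Check eq2: (-4)(4) + (1)(4) + (-3)(5) = -27 = -27 ✓
Check eq3: (1)(4) + (4)(4) + (2)(5) = 30 = 30 ✓

x = 4, y = 4, z = 5


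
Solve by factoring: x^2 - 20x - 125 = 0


We need two numbers that multiply to -125 and add to -20.
Those numbers are -25 and 5 (since (-25) * 5 = -125 and (-25) + 5 = -20).
So x^2 - 20x - 125 = (x - 25)(x + 5) = 0
Setting each factor to zero: x = 25 or x = -5

x = -5, x = 25


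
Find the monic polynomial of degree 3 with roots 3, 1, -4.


A monic polynomial with roots 3, 1, -4 is:
p(x) = (x - 3)(x - 1)(x + 4)
After multiplying by (x - 3): x - 3
After multiplying by (x - 1): x^2 - 4x + 3
After multiplying by (x + 4): x^3 - 13x + 12

x^3 - 13x + 12


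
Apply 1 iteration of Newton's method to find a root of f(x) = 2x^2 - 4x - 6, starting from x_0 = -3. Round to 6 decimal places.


Newton's method: x_(n+1) = x_n - f(x_n)/f'(x_n)
f(x) = 2x^2 - 4x - 6
f'(x) = 4x - 4

Iteration 1:
  f(-3.000000) = 24.000000
  f'(-3.000000) = -16.000000
  x_1 = -3.000000 - (24.000000)/(-16.000000) = -1.500000

x_1 = -1.500000


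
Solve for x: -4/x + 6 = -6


Subtract 6 from both sides: -4/x = -12
Multiply both sides by x: -4 = -12 * x
Divide by -12: x = 1/3

x = 1/3


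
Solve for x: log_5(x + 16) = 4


Convert to exponential form: x + 16 = 5^4 = 625
x = 625 - 16 = 609
Check: log_5(609 + 16) = log_5(625) = log_5(625) = 4 ✓

x = 609


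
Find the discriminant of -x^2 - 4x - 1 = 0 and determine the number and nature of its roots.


For ax^2 + bx + c = 0, discriminant D = b^2 - 4ac
Here a = -1, b = -4, c = -1
D = (-4)^2 - 4(-1)(-1) = 16 - 4 = 12

D = 12 > 0 but not a perfect square
The equation has 2 distinct real irrational roots.

Discriminant = 12, 2 distinct real irrational roots


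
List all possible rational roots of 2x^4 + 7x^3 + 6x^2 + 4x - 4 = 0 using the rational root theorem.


Rational root theorem: possible roots are ±p/q where:
  p divides the constant term (-4): p ∈ {1, 2, 4}
  q divides the leading coefficient (2): q ∈ {1, 2}

All possible rational roots: -4, -2, -1, -1/2, 1/2, 1, 2, 4

-4, -2, -1, -1/2, 1/2, 1, 2, 4


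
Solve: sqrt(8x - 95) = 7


Square both sides: 8x - 95 = 7^2 = 49
8x = 49 + 95 = 144
x = 18
Check: sqrt(8*18 - 95) = sqrt(49) = 7 ✓

x = 18


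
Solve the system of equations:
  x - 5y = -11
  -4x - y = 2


Using Cramer's rule:
Determinant D = (1)(-1) - (-4)(-5) = -1 - 20 = -21
Dx = (-11)(-1) - (2)(-5) = 11 + 10 = 21
Dy = (1)(2) - (-4)(-11) = 2 - 44 = -42
x = Dx/D = 21/-21 = -1
y = Dy/D = -42/-21 = 2

x = -1, y = 2


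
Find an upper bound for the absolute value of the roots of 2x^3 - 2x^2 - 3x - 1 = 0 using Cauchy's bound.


Cauchy's bound: all roots r satisfy |r| <= 1 + max(|a_i/a_n|) for i = 0,...,n-1
where a_n is the leading coefficient.

Coefficients: [2, -2, -3, -1]
Leading coefficient a_n = 2
Ratios |a_i/a_n|: 1, 3/2, 1/2
Maximum ratio: 3/2
Cauchy's bound: |r| <= 1 + 3/2 = 5/2

Upper bound = 5/2


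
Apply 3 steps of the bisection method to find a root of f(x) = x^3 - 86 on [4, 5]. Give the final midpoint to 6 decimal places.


f(x) = x^3 - 86
f(4) = -22 < 0
f(5) = 39 > 0

Step 1: midpoint = (4.000000 + 5.000000)/2 = 4.500000
  f(4.500000) = 5.125000
  f(mid) > 0, so root is in [4.000000, 4.500000]

Step 2: midpoint = (4.000000 + 4.500000)/2 = 4.250000
  f(4.250000) = -9.234375
  f(mid) < 0, so root is in [4.250000, 4.500000]

Step 3: midpoint = (4.250000 + 4.500000)/2 = 4.375000
  f(4.375000) = -2.259766
  f(mid) < 0, so root is in [4.375000, 4.500000]

midpoint = 4.375000


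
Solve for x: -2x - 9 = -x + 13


Starting with: -2x - 9 = -x + 13
Move all x terms to left: (-2 + 1)x = 13 + 9
Simplify: -x = 22
Divide both sides by -1: x = -22

x = -22


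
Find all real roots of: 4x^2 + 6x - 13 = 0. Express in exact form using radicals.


Using the quadratic formula: x = (-b ± sqrt(b^2 - 4ac)) / (2a)
Here a = 4, b = 6, c = -13
Discriminant = b^2 - 4ac = 6^2 - 4(4)(-13) = 36 + 208 = 244
Since discriminant = 244 > 0, there are two real roots.
x = (-6 ± 2*sqrt(61)) / 8
Simplifying: x = (-3 ± sqrt(61)) / 4
Numerically: x ≈ 1.2026 or x ≈ -2.7026

x = (-3 + sqrt(61)) / 4 or x = (-3 - sqrt(61)) / 4


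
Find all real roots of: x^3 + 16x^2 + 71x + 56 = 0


Let p(x) = x^3 + 16x^2 + 71x + 56. By the rational root theorem (leading coefficient 1), any rational root is an integer divisor of 56: try ±1, ±2, ... in turn.
Test x = 1: value = 144 ≠ 0.
Test x = -1: value = 0 ✓, so (x + 1) is a factor.
Synthetic division by (x + 1): bring down 1; 1(-1) + 16 = 15; 15(-1) + 71 = 56; 56(-1) + 56 = 0 → quotient x^2 + 15x + 56, remainder 0.
Solve the quadratic x^2 + 15x + 56 = 0: discriminant = 15^2 - 4(1)(56) = 225 - 224 = 1.
sqrt(1) = 1, so x = (-15 ± 1)/2: x = -7 or x = -8.

x = -8, x = -7, x = -1


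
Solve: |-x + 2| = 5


An absolute value equation |expr| = 5 gives two cases:
Case 1: -x + 2 = 5
  -x = 3, so x = -3
Case 2: -x + 2 = -5
  -x = -7, so x = 7

x = -3, x = 7


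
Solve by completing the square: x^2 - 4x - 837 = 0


Start: x^2 - 4x - 837 = 0
Move constant: x^2 - 4x = 837
Half of -4 is -2, squared is 4
Add 4 to both sides: x^2 - 4x + 4 = 841
(x - 2)^2 = 841
x - 2 = ±29
x = 2 + 29 = 31 or x = 2 - 29 = -27

x = -27, x = 31


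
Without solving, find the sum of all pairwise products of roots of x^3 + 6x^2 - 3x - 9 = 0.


By Vieta's formulas for x^3 + bx^2 + cx + d = 0:
  r1 + r2 + r3 = -b/a = -6
  r1*r2 + r1*r3 + r2*r3 = c/a = -3
  r1*r2*r3 = -d/a = 9


Sum of pairwise products = -3


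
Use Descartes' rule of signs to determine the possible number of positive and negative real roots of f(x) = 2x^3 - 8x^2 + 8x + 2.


Descartes' rule of signs:

For positive roots, count sign changes in f(x) = 2x^3 - 8x^2 + 8x + 2:
Signs of coefficients: +, -, +, +
Number of sign changes: 2
Possible positive real roots: 2, 0

For negative roots, examine f(-x) = -2x^3 - 8x^2 - 8x + 2:
Signs of coefficients: -, -, -, +
Number of sign changes: 1
Possible negative real roots: 1

Positive roots: 2 or 0; Negative roots: 1


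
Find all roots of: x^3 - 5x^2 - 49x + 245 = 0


Let p(x) = x^3 - 5x^2 - 49x + 245. By the rational root theorem (leading coefficient 1), any rational root is an integer divisor of 245: try ±1, ±2, ... in turn.
Test x = 1: value = 192 ≠ 0.
Test x = -1: value = 288 ≠ 0.
Test x = 5: value = 0 ✓, so (x - 5) is a factor.
Synthetic division by (x - 5): bring down 1; 1(5) - 5 = 0; 0(5) - 49 = -49; (-49)(5) + 245 = 0 → quotient x^2 - 49, remainder 0.
Solve the quadratic x^2 - 49 = 0: discriminant = 0^2 - 4(1)(-49) = 0 + 196 = 196.
sqrt(196) = 14, so x = (0 ± 14)/2: x = 7 or x = -7.
Collecting all roots found:

x = -7, x = 5, x = 7


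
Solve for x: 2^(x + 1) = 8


Express both sides with the same base.
8 = 2^3
Since the bases match, equate exponents: x + 1 = 3
So x = 3 - (1) = 2

x = 2


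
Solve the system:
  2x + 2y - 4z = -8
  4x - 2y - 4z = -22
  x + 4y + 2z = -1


Using Cramer's rule. Expand each determinant along the first row.
D  = 2*[(-2)*2 - (-4)*4] - 2*[4*2 - (-4)*1] + (-4)*[4*4 - (-2)*1]
  = 2*(12) - 2*(12) + (-4)*(18) = -72
Dx = (-8)*[(-2)*2 - (-4)*4] - 2*[(-22)*2 - (-4)*(-1)] + (-4)*[(-22)*4 - (-2)*(-1)]
  = (-8)*(12) - 2*(-48) + (-4)*(-90) = 360
Dy = 2*[(-22)*2 - (-4)*(-1)] - (-8)*[4*2 - (-4)*1] + (-4)*[4*(-1) - (-22)*1]
  = 2*(-48) - (-8)*(12) + (-4)*(18) = -72
Dz = 2*[(-2)*(-1) - (-22)*4] - 2*[4*(-1) - (-22)*1] + (-8)*[4*4 - (-2)*1]
  = 2*(90) - 2*(18) + (-8)*(18) = 0
x = Dx/D = 360/-72 = -5, y = Dy/D = -72/-72 = 1, z = Dz/D = 0/-72 = 0
Check eq1: (2)(-5) + (2)(1) + (-4)(0) = -8 = -8 ✓
Check eq2: (4)(-5) + (-2)(1) + (-4)(0) = -22 = -22 ✓
Check eq3: (1)(-5) + (4)(1) + (2)(0) = -1 = -1 ✓

x = -5, y = 1, z = 0


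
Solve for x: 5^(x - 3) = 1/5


Express both sides with the same base.
1/5 = 5^(-1)
Since the bases match, equate exponents: x - 3 = -1
So x = -1 - (-3) = 2

x = 2


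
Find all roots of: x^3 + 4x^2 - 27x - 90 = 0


Let p(x) = x^3 + 4x^2 - 27x - 90. By the rational root theorem (leading coefficient 1), any rational root is an integer divisor of 90: try ±1, ±2, ... in turn.
Test x = 1: value = -112 ≠ 0.
Test x = -1: value = -60 ≠ 0.
Test x = 2: value = -120 ≠ 0.
Test x = -2: value = -28 ≠ 0.
Test x = 3: value = -108 ≠ 0.
Test x = -3: value = 0 ✓, so (x + 3) is a factor.
Synthetic division by (x + 3): bring down 1; 1(-3) + 4 = 1; 1(-3) - 27 = -30; (-30)(-3) - 90 = 0 → quotient x^2 + x - 30, remainder 0.
Solve the quadratic x^2 + x - 30 = 0: discriminant = 1^2 - 4(1)(-30) = 1 + 120 = 121.
sqrt(121) = 11, so x = (-1 ± 11)/2: x = 5 or x = -6.
Collecting all roots found:

x = -6, x = -3, x = 5


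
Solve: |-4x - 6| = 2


An absolute value equation |expr| = 2 gives two cases:
Case 1: -4x - 6 = 2
  -4x = 8, so x = -2
Case 2: -4x - 6 = -2
  -4x = 4, so x = -1

x = -2, x = -1


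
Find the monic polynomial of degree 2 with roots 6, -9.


A monic polynomial with roots 6, -9 is:
p(x) = (x - 6)(x + 9)
After multiplying by (x - 6): x - 6
After multiplying by (x + 9): x^2 + 3x - 54

x^2 + 3x - 54


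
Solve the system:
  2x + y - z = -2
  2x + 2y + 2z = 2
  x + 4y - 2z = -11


Using Cramer's rule. Expand each determinant along the first row.
D  = 2*[2*(-2) - 2*4] - 1*[2*(-2) - 2*1] + (-1)*[2*4 - 2*1]
  = 2*(-12) - 1*(-6) + (-1)*(6) = -24
Dx = (-2)*[2*(-2) - 2*4] - 1*[2*(-2) - 2*(-11)] + (-1)*[2*4 - 2*(-11)]
  = (-2)*(-12) - 1*(18) + (-1)*(30) = -24
Dy = 2*[2*(-2) - 2*(-11)] - (-2)*[2*(-2) - 2*1] + (-1)*[2*(-11) - 2*1]
  = 2*(18) - (-2)*(-6) + (-1)*(-24) = 48
Dz = 2*[2*(-11) - 2*4] - 1*[2*(-11) - 2*1] + (-2)*[2*4 - 2*1]
  = 2*(-30) - 1*(-24) + (-2)*(6) = -48
x = Dx/D = -24/-24 = 1, y = Dy/D = 48/-24 = -2, z = Dz/D = -48/-24 = 2
Check eq1: (2)(1) + (1)(-2) + (-1)(2) = -2 = -2 ✓
Check eq2: (2)(1) + (2)(-2) + (2)(2) = 2 = 2 ✓
Check eq3: (1)(1) + (4)(-2) + (-2)(2) = -11 = -11 ✓

x = 1, y = -2, z = 2


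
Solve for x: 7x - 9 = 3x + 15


Starting with: 7x - 9 = 3x + 15
Move all x terms to left: (7 - 3)x = 15 + 9
Simplify: 4x = 24
Divide both sides by 4: x = 6

x = 6


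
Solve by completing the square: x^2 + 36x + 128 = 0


Start: x^2 + 36x + 128 = 0
Move constant: x^2 + 36x = -128
Half of 36 is 18, squared is 324
Add 324 to both sides: x^2 + 36x + 324 = 196
(x + 18)^2 = 196
x + 18 = ±14
x = -18 + 14 = -4 or x = -18 - 14 = -32

x = -32, x = -4


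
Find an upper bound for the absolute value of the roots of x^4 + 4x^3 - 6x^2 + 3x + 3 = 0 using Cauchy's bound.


Cauchy's bound: all roots r satisfy |r| <= 1 + max(|a_i/a_n|) for i = 0,...,n-1
where a_n is the leading coefficient.

Coefficients: [1, 4, -6, 3, 3]
Leading coefficient a_n = 1
Ratios |a_i/a_n|: 4, 6, 3, 3
Maximum ratio: 6
Cauchy's bound: |r| <= 1 + 6 = 7

Upper bound = 7


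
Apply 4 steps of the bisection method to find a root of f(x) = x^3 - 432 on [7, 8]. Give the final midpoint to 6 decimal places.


f(x) = x^3 - 432
f(7) = -89 < 0
f(8) = 80 > 0

Step 1: midpoint = (7.000000 + 8.000000)/2 = 7.500000
  f(7.500000) = -10.125000
  f(mid) < 0, so root is in [7.500000, 8.000000]

Step 2: midpoint = (7.500000 + 8.000000)/2 = 7.750000
  f(7.750000) = 33.484375
  f(mid) > 0, so root is in [7.500000, 7.750000]

Step 3: midpoint = (7.500000 + 7.750000)/2 = 7.625000
  f(7.625000) = 11.322266
  f(mid) > 0, so root is in [7.500000, 7.625000]

Step 4: midpoint = (7.500000 + 7.625000)/2 = 7.562500
  f(7.562500) = 0.510010
  f(mid) > 0, so root is in [7.500000, 7.562500]

midpoint = 7.562500


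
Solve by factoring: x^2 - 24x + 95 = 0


We need two numbers that multiply to 95 and add to -24.
Those numbers are -5 and -19 (since (-5) * (-19) = 95 and (-5) + (-19) = -24).
So x^2 - 24x + 95 = (x - 5)(x - 19) = 0
Setting each factor to zero: x = 5 or x = 19

x = 5, x = 19


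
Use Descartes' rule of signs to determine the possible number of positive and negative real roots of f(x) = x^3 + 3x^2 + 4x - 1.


Descartes' rule of signs:

For positive roots, count sign changes in f(x) = x^3 + 3x^2 + 4x - 1:
Signs of coefficients: +, +, +, -
Number of sign changes: 1
Possible positive real roots: 1

For negative roots, examine f(-x) = -x^3 + 3x^2 - 4x - 1:
Signs of coefficients: -, +, -, -
Number of sign changes: 2
Possible negative real roots: 2, 0

Positive roots: 1; Negative roots: 2 or 0


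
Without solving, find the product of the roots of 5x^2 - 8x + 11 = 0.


By Vieta's formulas for ax^2 + bx + c = 0:
  Sum of roots = -b/a
  Product of roots = c/a

Here a = 5, b = -8, c = 11
Sum = -(-8)/5 = 8/5
Product = 11/5 = 11/5

Product = 11/5


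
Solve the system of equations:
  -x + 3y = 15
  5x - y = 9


Using Cramer's rule:
Determinant D = (-1)(-1) - (5)(3) = 1 - 15 = -14
Dx = (15)(-1) - (9)(3) = -15 - 27 = -42
Dy = (-1)(9) - (5)(15) = -9 - 75 = -84
x = Dx/D = -42/-14 = 3
y = Dy/D = -84/-14 = 6

x = 3, y = 6


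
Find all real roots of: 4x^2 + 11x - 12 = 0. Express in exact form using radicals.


Using the quadratic formula: x = (-b ± sqrt(b^2 - 4ac)) / (2a)
Here a = 4, b = 11, c = -12
Discriminant = b^2 - 4ac = 11^2 - 4(4)(-12) = 121 + 192 = 313
Since discriminant = 313 > 0, there are two real roots.
x = (-11 ± sqrt(313)) / 8
Numerically: x ≈ 0.8365 or x ≈ -3.5865

x = (-11 + sqrt(313)) / 8 or x = (-11 - sqrt(313)) / 8


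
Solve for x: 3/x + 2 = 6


Subtract 2 from both sides: 3/x = 4
Multiply both sides by x: 3 = 4 * x
Divide by 4: x = 3/4

x = 3/4


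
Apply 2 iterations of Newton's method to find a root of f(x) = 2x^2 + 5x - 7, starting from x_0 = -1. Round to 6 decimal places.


Newton's method: x_(n+1) = x_n - f(x_n)/f'(x_n)
f(x) = 2x^2 + 5x - 7
f'(x) = 4x + 5

Iteration 1:
  f(-1.000000) = -10.000000
  f'(-1.000000) = 1.000000
  x_1 = -1.000000 - (-10.000000)/(1.000000) = 9.000000

Iteration 2:
  f(9.000000) = 200.000000
  f'(9.000000) = 41.000000
  x_2 = 9.000000 - (200.000000)/(41.000000) = 4.121951

x_2 = 4.121951


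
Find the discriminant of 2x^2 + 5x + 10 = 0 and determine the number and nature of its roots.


For ax^2 + bx + c = 0, discriminant D = b^2 - 4ac
Here a = 2, b = 5, c = 10
D = (5)^2 - 4(2)(10) = 25 - 80 = -55

D = -55 < 0
The equation has no real roots (2 complex conjugate roots).

Discriminant = -55, no real roots (2 complex conjugate roots)


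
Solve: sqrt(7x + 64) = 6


Square both sides: 7x + 64 = 6^2 = 36
7x = 36 - 64 = -28
x = -4
Check: sqrt(7*(-4) + 64) = sqrt(36) = 6 ✓

x = -4


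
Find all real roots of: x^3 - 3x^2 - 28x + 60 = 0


Let p(x) = x^3 - 3x^2 - 28x + 60. By the rational root theorem (leading coefficient 1), any rational root is an integer divisor of 60: try ±1, ±2, ... in turn.
Test x = 1: value = 30 ≠ 0.
Test x = -1: value = 84 ≠ 0.
Test x = 2: value = 0 ✓, so (x - 2) is a factor.
Synthetic division by (x - 2): bring down 1; 1(2) - 3 = -1; (-1)(2) - 28 = -30; (-30)(2) + 60 = 0 → quotient x^2 - x - 30, remainder 0.
Solve the quadratic x^2 - x - 30 = 0: discriminant = (-1)^2 - 4(1)(-30) = 1 + 120 = 121.
sqrt(121) = 11, so x = (1 ± 11)/2: x = 6 or x = -5.

x = -5, x = 2, x = 6
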